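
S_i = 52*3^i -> [52, 156, 468, 1404, 4212]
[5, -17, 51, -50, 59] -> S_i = Random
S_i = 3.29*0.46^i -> [3.29, 1.51, 0.7, 0.32, 0.15]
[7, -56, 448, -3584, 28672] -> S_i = 7*-8^i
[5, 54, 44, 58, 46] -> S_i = Random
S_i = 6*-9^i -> [6, -54, 486, -4374, 39366]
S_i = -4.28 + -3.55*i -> [-4.28, -7.83, -11.38, -14.93, -18.48]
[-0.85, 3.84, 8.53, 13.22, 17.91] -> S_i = -0.85 + 4.69*i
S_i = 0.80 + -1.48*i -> [0.8, -0.68, -2.16, -3.64, -5.12]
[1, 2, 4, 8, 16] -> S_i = 1*2^i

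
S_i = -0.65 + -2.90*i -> [-0.65, -3.55, -6.45, -9.35, -12.25]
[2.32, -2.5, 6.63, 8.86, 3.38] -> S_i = Random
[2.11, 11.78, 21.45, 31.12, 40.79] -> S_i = 2.11 + 9.67*i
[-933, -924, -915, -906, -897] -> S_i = -933 + 9*i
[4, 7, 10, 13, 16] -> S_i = 4 + 3*i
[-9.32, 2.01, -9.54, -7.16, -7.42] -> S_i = Random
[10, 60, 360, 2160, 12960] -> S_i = 10*6^i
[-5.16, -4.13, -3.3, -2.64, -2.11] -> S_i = -5.16*0.80^i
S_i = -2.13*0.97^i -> [-2.13, -2.07, -2.0, -1.94, -1.89]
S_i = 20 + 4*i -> [20, 24, 28, 32, 36]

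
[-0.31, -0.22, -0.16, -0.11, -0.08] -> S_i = -0.31*0.71^i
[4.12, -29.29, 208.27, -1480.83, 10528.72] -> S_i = 4.12*(-7.11)^i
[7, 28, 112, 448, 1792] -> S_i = 7*4^i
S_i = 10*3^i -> [10, 30, 90, 270, 810]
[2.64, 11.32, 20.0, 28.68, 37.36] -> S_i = 2.64 + 8.68*i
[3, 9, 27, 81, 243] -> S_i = 3*3^i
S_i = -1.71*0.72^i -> [-1.71, -1.23, -0.89, -0.64, -0.46]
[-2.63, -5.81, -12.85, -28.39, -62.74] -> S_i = -2.63*2.21^i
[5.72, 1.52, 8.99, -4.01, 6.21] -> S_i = Random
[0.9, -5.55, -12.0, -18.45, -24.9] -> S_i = 0.90 + -6.45*i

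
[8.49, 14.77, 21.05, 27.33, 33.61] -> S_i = 8.49 + 6.28*i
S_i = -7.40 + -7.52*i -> [-7.4, -14.92, -22.44, -29.96, -37.48]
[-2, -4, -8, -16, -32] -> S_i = -2*2^i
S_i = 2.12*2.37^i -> [2.12, 5.02, 11.91, 28.22, 66.89]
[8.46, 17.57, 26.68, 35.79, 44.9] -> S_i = 8.46 + 9.11*i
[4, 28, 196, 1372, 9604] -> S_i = 4*7^i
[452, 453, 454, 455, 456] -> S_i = 452 + 1*i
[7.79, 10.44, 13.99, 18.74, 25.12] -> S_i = 7.79*1.34^i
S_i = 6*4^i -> [6, 24, 96, 384, 1536]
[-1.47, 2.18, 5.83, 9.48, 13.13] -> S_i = -1.47 + 3.65*i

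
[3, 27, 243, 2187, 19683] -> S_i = 3*9^i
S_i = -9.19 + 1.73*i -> [-9.19, -7.46, -5.73, -4.0, -2.27]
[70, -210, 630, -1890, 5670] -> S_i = 70*-3^i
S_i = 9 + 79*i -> [9, 88, 167, 246, 325]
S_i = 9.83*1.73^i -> [9.83, 17.01, 29.42, 50.9, 88.05]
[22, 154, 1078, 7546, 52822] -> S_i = 22*7^i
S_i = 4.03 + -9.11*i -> [4.03, -5.08, -14.19, -23.3, -32.41]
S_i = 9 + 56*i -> [9, 65, 121, 177, 233]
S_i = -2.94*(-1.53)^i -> [-2.94, 4.5, -6.88, 10.53, -16.11]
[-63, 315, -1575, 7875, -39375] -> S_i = -63*-5^i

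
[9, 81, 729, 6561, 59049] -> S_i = 9*9^i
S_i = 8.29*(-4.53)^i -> [8.29, -37.55, 170.12, -770.64, 3490.98]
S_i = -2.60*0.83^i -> [-2.6, -2.16, -1.79, -1.49, -1.23]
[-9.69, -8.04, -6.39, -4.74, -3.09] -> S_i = -9.69 + 1.65*i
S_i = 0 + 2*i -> [0, 2, 4, 6, 8]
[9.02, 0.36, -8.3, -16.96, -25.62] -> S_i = 9.02 + -8.66*i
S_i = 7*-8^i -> [7, -56, 448, -3584, 28672]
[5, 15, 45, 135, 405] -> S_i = 5*3^i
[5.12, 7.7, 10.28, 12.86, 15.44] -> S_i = 5.12 + 2.58*i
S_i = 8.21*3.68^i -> [8.21, 30.21, 111.18, 409.15, 1505.69]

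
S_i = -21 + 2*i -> [-21, -19, -17, -15, -13]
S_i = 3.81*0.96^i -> [3.81, 3.66, 3.51, 3.37, 3.24]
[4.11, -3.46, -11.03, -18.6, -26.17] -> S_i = 4.11 + -7.57*i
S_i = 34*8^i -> [34, 272, 2176, 17408, 139264]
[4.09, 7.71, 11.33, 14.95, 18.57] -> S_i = 4.09 + 3.62*i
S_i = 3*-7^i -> [3, -21, 147, -1029, 7203]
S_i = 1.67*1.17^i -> [1.67, 1.95, 2.29, 2.67, 3.13]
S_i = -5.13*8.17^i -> [-5.13, -41.91, -342.42, -2797.59, -22856.28]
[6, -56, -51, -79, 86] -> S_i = Random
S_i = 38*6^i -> [38, 228, 1368, 8208, 49248]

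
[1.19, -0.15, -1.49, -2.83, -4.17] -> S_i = 1.19 + -1.34*i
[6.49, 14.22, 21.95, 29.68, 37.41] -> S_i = 6.49 + 7.73*i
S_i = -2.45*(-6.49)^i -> [-2.45, 15.9, -103.19, 669.73, -4346.55]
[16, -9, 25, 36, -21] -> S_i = Random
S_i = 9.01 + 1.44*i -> [9.01, 10.45, 11.89, 13.33, 14.77]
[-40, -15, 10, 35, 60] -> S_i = -40 + 25*i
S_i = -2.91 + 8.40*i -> [-2.91, 5.49, 13.89, 22.29, 30.69]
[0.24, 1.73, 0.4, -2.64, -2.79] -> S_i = Random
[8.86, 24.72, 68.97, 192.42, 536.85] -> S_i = 8.86*2.79^i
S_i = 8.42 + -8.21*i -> [8.42, 0.21, -8.0, -16.21, -24.42]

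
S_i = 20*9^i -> [20, 180, 1620, 14580, 131220]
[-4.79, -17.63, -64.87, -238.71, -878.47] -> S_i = -4.79*3.68^i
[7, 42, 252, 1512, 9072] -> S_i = 7*6^i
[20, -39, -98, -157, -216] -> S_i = 20 + -59*i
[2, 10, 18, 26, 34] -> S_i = 2 + 8*i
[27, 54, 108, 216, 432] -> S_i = 27*2^i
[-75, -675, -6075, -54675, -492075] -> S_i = -75*9^i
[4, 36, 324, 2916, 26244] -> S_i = 4*9^i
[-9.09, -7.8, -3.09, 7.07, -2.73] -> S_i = Random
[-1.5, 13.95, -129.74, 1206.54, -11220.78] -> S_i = -1.50*(-9.30)^i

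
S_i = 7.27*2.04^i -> [7.27, 14.83, 30.25, 61.72, 125.91]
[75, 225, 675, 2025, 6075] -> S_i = 75*3^i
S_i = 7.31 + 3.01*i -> [7.31, 10.32, 13.33, 16.34, 19.35]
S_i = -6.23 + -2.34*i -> [-6.23, -8.57, -10.91, -13.25, -15.59]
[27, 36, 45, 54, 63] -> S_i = 27 + 9*i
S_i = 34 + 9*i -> [34, 43, 52, 61, 70]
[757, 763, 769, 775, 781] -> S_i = 757 + 6*i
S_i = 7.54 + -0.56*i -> [7.54, 6.98, 6.42, 5.86, 5.3]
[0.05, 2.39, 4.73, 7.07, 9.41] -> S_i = 0.05 + 2.34*i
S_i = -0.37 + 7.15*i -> [-0.37, 6.78, 13.93, 21.08, 28.23]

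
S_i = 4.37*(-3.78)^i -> [4.37, -16.52, 62.44, -236.02, 892.17]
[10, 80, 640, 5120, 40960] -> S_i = 10*8^i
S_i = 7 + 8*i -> [7, 15, 23, 31, 39]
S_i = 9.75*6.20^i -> [9.75, 60.45, 374.79, 2323.7, 14406.93]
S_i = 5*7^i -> [5, 35, 245, 1715, 12005]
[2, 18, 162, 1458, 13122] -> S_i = 2*9^i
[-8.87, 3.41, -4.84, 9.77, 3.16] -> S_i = Random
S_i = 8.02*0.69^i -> [8.02, 5.53, 3.82, 2.63, 1.82]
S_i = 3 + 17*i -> [3, 20, 37, 54, 71]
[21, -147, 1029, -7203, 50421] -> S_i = 21*-7^i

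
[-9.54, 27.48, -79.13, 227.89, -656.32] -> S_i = -9.54*(-2.88)^i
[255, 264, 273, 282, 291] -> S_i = 255 + 9*i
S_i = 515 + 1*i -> [515, 516, 517, 518, 519]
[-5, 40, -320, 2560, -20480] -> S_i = -5*-8^i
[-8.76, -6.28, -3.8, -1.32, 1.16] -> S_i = -8.76 + 2.48*i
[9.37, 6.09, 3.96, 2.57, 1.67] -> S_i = 9.37*0.65^i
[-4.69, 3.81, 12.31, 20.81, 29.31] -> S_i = -4.69 + 8.50*i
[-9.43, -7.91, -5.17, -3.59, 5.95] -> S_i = Random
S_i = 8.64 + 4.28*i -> [8.64, 12.92, 17.2, 21.48, 25.76]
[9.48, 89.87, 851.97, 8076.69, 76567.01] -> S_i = 9.48*9.48^i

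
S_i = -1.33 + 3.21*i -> [-1.33, 1.88, 5.09, 8.3, 11.51]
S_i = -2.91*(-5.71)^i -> [-2.91, 16.62, -94.88, 541.75, -3093.41]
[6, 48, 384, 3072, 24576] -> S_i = 6*8^i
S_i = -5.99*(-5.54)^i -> [-5.99, 33.18, -183.84, 1018.49, -5642.43]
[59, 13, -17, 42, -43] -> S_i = Random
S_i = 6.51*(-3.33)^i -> [6.51, -21.68, 72.19, -240.39, 800.49]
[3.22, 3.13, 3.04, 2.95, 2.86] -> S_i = 3.22 + -0.09*i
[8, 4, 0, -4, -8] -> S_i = 8 + -4*i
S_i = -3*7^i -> [-3, -21, -147, -1029, -7203]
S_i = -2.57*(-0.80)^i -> [-2.57, 2.06, -1.64, 1.32, -1.05]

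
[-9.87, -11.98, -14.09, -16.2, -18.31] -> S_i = -9.87 + -2.11*i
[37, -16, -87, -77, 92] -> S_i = Random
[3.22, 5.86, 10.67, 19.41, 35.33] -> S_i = 3.22*1.82^i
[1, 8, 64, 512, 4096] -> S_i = 1*8^i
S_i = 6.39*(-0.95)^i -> [6.39, -6.07, 5.77, -5.48, 5.2]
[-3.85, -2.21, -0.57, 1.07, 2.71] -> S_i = -3.85 + 1.64*i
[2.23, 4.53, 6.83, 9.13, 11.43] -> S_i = 2.23 + 2.30*i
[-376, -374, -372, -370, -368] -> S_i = -376 + 2*i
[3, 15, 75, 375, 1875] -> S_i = 3*5^i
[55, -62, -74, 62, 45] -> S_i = Random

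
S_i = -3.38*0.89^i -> [-3.38, -3.01, -2.68, -2.38, -2.12]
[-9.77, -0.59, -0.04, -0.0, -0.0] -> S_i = -9.77*0.06^i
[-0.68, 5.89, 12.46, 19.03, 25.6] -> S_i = -0.68 + 6.57*i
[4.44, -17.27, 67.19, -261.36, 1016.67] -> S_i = 4.44*(-3.89)^i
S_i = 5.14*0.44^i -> [5.14, 2.26, 1.0, 0.44, 0.19]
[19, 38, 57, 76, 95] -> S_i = 19 + 19*i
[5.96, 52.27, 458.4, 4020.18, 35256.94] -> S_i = 5.96*8.77^i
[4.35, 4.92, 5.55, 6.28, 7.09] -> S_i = 4.35*1.13^i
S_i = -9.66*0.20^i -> [-9.66, -1.93, -0.39, -0.08, -0.02]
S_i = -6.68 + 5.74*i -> [-6.68, -0.94, 4.8, 10.54, 16.28]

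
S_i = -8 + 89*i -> [-8, 81, 170, 259, 348]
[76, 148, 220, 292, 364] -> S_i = 76 + 72*i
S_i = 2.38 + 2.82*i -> [2.38, 5.2, 8.02, 10.84, 13.66]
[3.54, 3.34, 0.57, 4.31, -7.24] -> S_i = Random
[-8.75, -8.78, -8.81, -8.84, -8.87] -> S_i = -8.75 + -0.03*i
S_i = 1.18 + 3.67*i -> [1.18, 4.85, 8.52, 12.19, 15.86]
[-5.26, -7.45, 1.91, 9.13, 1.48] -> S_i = Random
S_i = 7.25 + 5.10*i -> [7.25, 12.35, 17.45, 22.55, 27.65]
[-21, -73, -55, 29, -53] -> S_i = Random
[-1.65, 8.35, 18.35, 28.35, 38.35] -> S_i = -1.65 + 10.00*i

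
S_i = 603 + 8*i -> [603, 611, 619, 627, 635]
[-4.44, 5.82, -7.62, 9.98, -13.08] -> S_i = -4.44*(-1.31)^i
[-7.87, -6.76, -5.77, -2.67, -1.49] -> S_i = Random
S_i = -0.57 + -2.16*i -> [-0.57, -2.73, -4.89, -7.05, -9.21]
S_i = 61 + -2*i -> [61, 59, 57, 55, 53]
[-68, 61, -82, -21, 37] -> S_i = Random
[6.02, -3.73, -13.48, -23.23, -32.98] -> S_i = 6.02 + -9.75*i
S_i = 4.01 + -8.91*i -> [4.01, -4.9, -13.81, -22.72, -31.63]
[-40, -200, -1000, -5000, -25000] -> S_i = -40*5^i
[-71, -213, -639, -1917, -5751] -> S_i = -71*3^i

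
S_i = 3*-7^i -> [3, -21, 147, -1029, 7203]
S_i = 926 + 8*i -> [926, 934, 942, 950, 958]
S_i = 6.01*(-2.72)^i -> [6.01, -16.35, 44.46, -120.94, 328.97]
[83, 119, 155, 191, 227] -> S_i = 83 + 36*i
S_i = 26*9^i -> [26, 234, 2106, 18954, 170586]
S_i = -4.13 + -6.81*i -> [-4.13, -10.94, -17.75, -24.56, -31.37]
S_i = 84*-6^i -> [84, -504, 3024, -18144, 108864]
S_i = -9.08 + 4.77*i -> [-9.08, -4.31, 0.46, 5.23, 10.0]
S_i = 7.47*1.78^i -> [7.47, 13.3, 23.67, 42.13, 74.99]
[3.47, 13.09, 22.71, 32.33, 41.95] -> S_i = 3.47 + 9.62*i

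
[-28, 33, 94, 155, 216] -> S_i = -28 + 61*i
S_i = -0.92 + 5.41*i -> [-0.92, 4.49, 9.9, 15.31, 20.72]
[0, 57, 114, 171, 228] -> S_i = 0 + 57*i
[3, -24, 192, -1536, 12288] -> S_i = 3*-8^i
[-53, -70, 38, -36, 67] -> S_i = Random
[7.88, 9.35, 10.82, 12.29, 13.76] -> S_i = 7.88 + 1.47*i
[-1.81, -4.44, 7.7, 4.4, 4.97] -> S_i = Random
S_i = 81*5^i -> [81, 405, 2025, 10125, 50625]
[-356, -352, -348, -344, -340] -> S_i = -356 + 4*i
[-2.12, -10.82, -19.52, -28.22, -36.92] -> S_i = -2.12 + -8.70*i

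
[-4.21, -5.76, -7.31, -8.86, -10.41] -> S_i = -4.21 + -1.55*i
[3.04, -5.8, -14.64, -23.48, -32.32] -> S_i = 3.04 + -8.84*i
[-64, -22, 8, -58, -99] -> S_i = Random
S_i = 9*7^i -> [9, 63, 441, 3087, 21609]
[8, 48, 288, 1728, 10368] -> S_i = 8*6^i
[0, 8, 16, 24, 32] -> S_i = 0 + 8*i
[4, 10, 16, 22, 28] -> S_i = 4 + 6*i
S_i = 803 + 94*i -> [803, 897, 991, 1085, 1179]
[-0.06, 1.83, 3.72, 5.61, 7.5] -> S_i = -0.06 + 1.89*i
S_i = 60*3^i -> [60, 180, 540, 1620, 4860]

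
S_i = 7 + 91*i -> [7, 98, 189, 280, 371]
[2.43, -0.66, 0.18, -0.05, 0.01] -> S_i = 2.43*(-0.27)^i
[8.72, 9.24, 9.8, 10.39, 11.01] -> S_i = 8.72*1.06^i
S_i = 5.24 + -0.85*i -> [5.24, 4.39, 3.54, 2.69, 1.84]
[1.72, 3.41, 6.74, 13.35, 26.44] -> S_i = 1.72*1.98^i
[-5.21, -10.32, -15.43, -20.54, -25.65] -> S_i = -5.21 + -5.11*i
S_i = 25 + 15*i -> [25, 40, 55, 70, 85]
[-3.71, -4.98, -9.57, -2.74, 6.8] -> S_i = Random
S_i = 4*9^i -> [4, 36, 324, 2916, 26244]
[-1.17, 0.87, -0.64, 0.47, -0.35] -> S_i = -1.17*(-0.74)^i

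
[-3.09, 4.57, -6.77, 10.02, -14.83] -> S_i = -3.09*(-1.48)^i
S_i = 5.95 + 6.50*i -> [5.95, 12.45, 18.95, 25.45, 31.95]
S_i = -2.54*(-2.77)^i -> [-2.54, 7.04, -19.49, 53.98, -149.54]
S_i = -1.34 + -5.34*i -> [-1.34, -6.68, -12.02, -17.36, -22.7]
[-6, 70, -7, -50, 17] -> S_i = Random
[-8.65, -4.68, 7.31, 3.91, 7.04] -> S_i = Random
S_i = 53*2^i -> [53, 106, 212, 424, 848]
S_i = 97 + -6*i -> [97, 91, 85, 79, 73]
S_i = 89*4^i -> [89, 356, 1424, 5696, 22784]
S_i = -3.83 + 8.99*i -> [-3.83, 5.16, 14.15, 23.14, 32.13]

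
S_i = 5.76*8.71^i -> [5.76, 50.17, 436.98, 3806.07, 33150.88]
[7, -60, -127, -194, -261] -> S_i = 7 + -67*i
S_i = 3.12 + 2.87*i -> [3.12, 5.99, 8.86, 11.73, 14.6]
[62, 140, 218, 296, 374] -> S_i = 62 + 78*i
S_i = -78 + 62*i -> [-78, -16, 46, 108, 170]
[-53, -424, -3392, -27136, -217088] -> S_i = -53*8^i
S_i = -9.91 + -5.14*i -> [-9.91, -15.05, -20.19, -25.33, -30.47]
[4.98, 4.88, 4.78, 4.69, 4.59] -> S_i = 4.98*0.98^i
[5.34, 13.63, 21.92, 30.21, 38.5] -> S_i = 5.34 + 8.29*i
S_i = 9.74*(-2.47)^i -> [9.74, -24.06, 59.42, -146.77, 362.53]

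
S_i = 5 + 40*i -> [5, 45, 85, 125, 165]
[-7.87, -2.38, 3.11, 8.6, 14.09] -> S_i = -7.87 + 5.49*i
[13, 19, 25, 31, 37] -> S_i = 13 + 6*i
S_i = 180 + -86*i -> [180, 94, 8, -78, -164]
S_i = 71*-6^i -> [71, -426, 2556, -15336, 92016]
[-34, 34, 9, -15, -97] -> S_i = Random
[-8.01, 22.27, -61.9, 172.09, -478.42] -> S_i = -8.01*(-2.78)^i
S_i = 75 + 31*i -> [75, 106, 137, 168, 199]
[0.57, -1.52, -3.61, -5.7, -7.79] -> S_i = 0.57 + -2.09*i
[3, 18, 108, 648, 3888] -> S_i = 3*6^i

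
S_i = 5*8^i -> [5, 40, 320, 2560, 20480]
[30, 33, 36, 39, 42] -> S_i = 30 + 3*i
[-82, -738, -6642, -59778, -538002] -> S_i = -82*9^i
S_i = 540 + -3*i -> [540, 537, 534, 531, 528]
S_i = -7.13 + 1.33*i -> [-7.13, -5.8, -4.47, -3.14, -1.81]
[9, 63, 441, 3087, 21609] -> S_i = 9*7^i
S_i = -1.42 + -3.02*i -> [-1.42, -4.44, -7.46, -10.48, -13.5]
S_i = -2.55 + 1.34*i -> [-2.55, -1.21, 0.13, 1.47, 2.81]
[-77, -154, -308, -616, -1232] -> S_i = -77*2^i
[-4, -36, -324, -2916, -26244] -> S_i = -4*9^i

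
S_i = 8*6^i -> [8, 48, 288, 1728, 10368]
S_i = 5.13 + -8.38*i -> [5.13, -3.25, -11.63, -20.01, -28.39]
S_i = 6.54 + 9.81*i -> [6.54, 16.35, 26.16, 35.97, 45.78]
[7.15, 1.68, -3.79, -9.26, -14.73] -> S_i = 7.15 + -5.47*i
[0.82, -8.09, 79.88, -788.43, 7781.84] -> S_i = 0.82*(-9.87)^i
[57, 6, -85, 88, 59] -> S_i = Random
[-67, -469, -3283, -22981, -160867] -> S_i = -67*7^i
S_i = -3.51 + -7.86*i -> [-3.51, -11.37, -19.23, -27.09, -34.95]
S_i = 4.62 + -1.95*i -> [4.62, 2.67, 0.72, -1.23, -3.18]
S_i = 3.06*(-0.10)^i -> [3.06, -0.31, 0.03, -0.0, 0.0]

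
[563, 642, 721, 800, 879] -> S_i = 563 + 79*i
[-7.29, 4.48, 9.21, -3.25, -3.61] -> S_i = Random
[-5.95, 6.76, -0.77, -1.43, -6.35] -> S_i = Random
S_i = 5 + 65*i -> [5, 70, 135, 200, 265]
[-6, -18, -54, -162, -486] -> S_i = -6*3^i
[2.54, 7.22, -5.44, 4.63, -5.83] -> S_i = Random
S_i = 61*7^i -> [61, 427, 2989, 20923, 146461]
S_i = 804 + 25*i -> [804, 829, 854, 879, 904]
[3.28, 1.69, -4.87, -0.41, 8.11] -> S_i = Random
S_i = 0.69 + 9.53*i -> [0.69, 10.22, 19.75, 29.28, 38.81]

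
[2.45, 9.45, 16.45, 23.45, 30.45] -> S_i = 2.45 + 7.00*i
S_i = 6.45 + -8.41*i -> [6.45, -1.96, -10.37, -18.78, -27.19]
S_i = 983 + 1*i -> [983, 984, 985, 986, 987]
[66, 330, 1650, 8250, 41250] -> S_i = 66*5^i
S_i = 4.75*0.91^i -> [4.75, 4.32, 3.93, 3.58, 3.26]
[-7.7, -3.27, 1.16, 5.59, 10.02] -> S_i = -7.70 + 4.43*i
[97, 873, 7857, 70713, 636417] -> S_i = 97*9^i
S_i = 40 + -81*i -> [40, -41, -122, -203, -284]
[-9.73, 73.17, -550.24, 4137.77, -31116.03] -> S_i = -9.73*(-7.52)^i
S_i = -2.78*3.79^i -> [-2.78, -10.54, -39.93, -151.34, -573.59]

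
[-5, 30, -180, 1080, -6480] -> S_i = -5*-6^i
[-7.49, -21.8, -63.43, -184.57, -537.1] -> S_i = -7.49*2.91^i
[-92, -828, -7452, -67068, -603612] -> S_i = -92*9^i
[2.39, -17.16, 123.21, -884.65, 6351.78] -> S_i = 2.39*(-7.18)^i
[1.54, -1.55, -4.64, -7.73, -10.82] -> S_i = 1.54 + -3.09*i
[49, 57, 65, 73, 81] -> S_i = 49 + 8*i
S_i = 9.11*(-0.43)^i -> [9.11, -3.92, 1.68, -0.72, 0.31]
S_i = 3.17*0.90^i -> [3.17, 2.85, 2.57, 2.31, 2.08]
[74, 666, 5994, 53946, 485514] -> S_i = 74*9^i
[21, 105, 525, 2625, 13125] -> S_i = 21*5^i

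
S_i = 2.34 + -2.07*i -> [2.34, 0.27, -1.8, -3.87, -5.94]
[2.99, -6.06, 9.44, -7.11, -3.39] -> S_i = Random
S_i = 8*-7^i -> [8, -56, 392, -2744, 19208]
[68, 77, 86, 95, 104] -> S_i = 68 + 9*i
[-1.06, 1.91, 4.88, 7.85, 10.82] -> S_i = -1.06 + 2.97*i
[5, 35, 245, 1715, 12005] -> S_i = 5*7^i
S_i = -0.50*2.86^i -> [-0.5, -1.43, -4.09, -11.7, -33.45]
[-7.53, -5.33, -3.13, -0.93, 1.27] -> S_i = -7.53 + 2.20*i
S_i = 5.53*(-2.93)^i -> [5.53, -16.2, 47.47, -139.1, 407.56]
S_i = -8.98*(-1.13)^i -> [-8.98, 10.15, -11.47, 12.96, -14.64]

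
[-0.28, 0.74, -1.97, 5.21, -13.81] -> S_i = -0.28*(-2.65)^i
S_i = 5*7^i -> [5, 35, 245, 1715, 12005]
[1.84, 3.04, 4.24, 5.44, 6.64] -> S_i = 1.84 + 1.20*i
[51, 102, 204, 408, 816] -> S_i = 51*2^i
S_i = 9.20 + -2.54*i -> [9.2, 6.66, 4.12, 1.58, -0.96]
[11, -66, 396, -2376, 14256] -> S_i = 11*-6^i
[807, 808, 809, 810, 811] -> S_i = 807 + 1*i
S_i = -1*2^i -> [-1, -2, -4, -8, -16]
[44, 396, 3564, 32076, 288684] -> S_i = 44*9^i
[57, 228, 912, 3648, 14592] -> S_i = 57*4^i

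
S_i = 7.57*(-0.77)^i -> [7.57, -5.83, 4.49, -3.46, 2.66]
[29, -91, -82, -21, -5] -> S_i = Random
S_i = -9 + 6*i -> [-9, -3, 3, 9, 15]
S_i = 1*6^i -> [1, 6, 36, 216, 1296]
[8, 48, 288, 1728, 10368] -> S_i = 8*6^i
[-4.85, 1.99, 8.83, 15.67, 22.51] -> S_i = -4.85 + 6.84*i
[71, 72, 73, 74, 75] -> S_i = 71 + 1*i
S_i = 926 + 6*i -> [926, 932, 938, 944, 950]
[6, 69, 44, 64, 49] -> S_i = Random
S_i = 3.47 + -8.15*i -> [3.47, -4.68, -12.83, -20.98, -29.13]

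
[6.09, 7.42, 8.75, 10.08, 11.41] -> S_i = 6.09 + 1.33*i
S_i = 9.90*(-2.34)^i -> [9.9, -23.17, 54.21, -126.85, 296.82]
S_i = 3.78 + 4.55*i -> [3.78, 8.33, 12.88, 17.43, 21.98]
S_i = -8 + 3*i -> [-8, -5, -2, 1, 4]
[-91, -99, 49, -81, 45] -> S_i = Random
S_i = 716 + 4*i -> [716, 720, 724, 728, 732]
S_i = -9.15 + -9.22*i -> [-9.15, -18.37, -27.59, -36.81, -46.03]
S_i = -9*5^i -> [-9, -45, -225, -1125, -5625]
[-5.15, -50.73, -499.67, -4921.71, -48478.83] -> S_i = -5.15*9.85^i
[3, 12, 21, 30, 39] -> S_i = 3 + 9*i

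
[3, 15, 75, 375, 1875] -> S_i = 3*5^i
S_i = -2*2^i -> [-2, -4, -8, -16, -32]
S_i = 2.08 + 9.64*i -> [2.08, 11.72, 21.36, 31.0, 40.64]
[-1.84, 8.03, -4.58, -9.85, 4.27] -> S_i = Random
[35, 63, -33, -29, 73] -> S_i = Random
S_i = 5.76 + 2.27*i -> [5.76, 8.03, 10.3, 12.57, 14.84]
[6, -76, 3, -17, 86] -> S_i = Random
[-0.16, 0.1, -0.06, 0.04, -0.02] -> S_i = -0.16*(-0.62)^i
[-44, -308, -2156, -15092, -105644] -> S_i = -44*7^i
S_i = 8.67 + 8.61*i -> [8.67, 17.28, 25.89, 34.5, 43.11]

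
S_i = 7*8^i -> [7, 56, 448, 3584, 28672]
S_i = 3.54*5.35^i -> [3.54, 18.94, 101.32, 542.08, 2900.14]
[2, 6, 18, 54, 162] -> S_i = 2*3^i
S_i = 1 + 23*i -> [1, 24, 47, 70, 93]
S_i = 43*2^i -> [43, 86, 172, 344, 688]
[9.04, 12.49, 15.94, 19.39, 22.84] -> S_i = 9.04 + 3.45*i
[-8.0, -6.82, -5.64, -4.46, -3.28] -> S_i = -8.00 + 1.18*i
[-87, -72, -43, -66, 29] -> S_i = Random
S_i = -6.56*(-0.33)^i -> [-6.56, 2.16, -0.71, 0.24, -0.08]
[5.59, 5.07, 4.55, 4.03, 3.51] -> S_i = 5.59 + -0.52*i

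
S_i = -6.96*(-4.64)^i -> [-6.96, 32.29, -149.85, 695.29, -3226.12]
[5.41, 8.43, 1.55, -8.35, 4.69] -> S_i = Random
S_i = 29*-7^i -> [29, -203, 1421, -9947, 69629]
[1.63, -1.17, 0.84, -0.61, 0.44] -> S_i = 1.63*(-0.72)^i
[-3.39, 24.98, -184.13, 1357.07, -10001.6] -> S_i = -3.39*(-7.37)^i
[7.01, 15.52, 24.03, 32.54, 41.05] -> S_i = 7.01 + 8.51*i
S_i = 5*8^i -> [5, 40, 320, 2560, 20480]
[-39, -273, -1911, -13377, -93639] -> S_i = -39*7^i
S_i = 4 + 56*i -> [4, 60, 116, 172, 228]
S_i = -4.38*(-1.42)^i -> [-4.38, 6.22, -8.83, 12.54, -17.81]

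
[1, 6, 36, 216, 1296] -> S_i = 1*6^i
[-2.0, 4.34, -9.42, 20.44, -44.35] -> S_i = -2.00*(-2.17)^i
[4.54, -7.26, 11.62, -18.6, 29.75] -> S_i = 4.54*(-1.60)^i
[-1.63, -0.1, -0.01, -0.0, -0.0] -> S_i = -1.63*0.06^i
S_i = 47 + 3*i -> [47, 50, 53, 56, 59]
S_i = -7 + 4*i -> [-7, -3, 1, 5, 9]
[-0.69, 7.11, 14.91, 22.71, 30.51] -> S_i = -0.69 + 7.80*i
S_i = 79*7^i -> [79, 553, 3871, 27097, 189679]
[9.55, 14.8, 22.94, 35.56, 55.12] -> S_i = 9.55*1.55^i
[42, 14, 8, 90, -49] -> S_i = Random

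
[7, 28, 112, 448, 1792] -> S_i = 7*4^i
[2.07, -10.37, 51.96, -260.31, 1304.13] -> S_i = 2.07*(-5.01)^i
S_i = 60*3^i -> [60, 180, 540, 1620, 4860]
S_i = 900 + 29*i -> [900, 929, 958, 987, 1016]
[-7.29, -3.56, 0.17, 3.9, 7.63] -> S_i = -7.29 + 3.73*i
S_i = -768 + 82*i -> [-768, -686, -604, -522, -440]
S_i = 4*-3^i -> [4, -12, 36, -108, 324]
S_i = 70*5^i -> [70, 350, 1750, 8750, 43750]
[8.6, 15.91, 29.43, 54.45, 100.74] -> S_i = 8.60*1.85^i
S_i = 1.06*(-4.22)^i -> [1.06, -4.47, 18.88, -79.66, 336.17]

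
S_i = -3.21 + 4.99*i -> [-3.21, 1.78, 6.77, 11.76, 16.75]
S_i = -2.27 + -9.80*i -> [-2.27, -12.07, -21.87, -31.67, -41.47]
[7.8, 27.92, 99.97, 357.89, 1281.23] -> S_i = 7.80*3.58^i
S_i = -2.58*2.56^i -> [-2.58, -6.6, -16.91, -43.29, -110.81]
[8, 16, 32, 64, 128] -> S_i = 8*2^i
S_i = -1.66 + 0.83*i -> [-1.66, -0.83, 0.0, 0.83, 1.66]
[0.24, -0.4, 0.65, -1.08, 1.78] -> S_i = 0.24*(-1.65)^i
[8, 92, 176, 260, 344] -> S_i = 8 + 84*i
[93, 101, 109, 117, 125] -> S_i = 93 + 8*i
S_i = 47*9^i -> [47, 423, 3807, 34263, 308367]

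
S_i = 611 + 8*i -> [611, 619, 627, 635, 643]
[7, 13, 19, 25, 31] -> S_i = 7 + 6*i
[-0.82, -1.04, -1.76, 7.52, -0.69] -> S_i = Random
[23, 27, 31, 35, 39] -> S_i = 23 + 4*i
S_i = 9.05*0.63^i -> [9.05, 5.7, 3.59, 2.26, 1.43]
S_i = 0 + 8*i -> [0, 8, 16, 24, 32]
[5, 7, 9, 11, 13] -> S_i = 5 + 2*i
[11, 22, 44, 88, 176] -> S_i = 11*2^i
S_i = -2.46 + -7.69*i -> [-2.46, -10.15, -17.84, -25.53, -33.22]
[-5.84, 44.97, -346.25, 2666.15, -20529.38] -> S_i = -5.84*(-7.70)^i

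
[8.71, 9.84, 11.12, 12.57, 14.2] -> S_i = 8.71*1.13^i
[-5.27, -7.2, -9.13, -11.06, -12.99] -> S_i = -5.27 + -1.93*i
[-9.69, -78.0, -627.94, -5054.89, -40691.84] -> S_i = -9.69*8.05^i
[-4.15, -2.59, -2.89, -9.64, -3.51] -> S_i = Random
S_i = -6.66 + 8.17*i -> [-6.66, 1.51, 9.68, 17.85, 26.02]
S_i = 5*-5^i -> [5, -25, 125, -625, 3125]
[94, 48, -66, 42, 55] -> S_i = Random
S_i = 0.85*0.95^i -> [0.85, 0.81, 0.77, 0.73, 0.69]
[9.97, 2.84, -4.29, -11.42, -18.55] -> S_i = 9.97 + -7.13*i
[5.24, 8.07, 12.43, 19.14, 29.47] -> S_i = 5.24*1.54^i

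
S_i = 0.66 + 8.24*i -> [0.66, 8.9, 17.14, 25.38, 33.62]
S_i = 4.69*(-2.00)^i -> [4.69, -9.38, 18.76, -37.52, 75.04]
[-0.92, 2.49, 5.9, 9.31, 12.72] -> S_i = -0.92 + 3.41*i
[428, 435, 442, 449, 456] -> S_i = 428 + 7*i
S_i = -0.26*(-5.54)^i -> [-0.26, 1.44, -7.98, 44.21, -244.91]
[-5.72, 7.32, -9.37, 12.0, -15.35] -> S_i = -5.72*(-1.28)^i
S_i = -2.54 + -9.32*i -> [-2.54, -11.86, -21.18, -30.5, -39.82]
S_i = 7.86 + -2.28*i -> [7.86, 5.58, 3.3, 1.02, -1.26]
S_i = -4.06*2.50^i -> [-4.06, -10.15, -25.37, -63.44, -158.59]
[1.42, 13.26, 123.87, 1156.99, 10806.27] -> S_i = 1.42*9.34^i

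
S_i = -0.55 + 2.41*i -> [-0.55, 1.86, 4.27, 6.68, 9.09]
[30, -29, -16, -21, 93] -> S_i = Random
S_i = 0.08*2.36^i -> [0.08, 0.19, 0.45, 1.05, 2.48]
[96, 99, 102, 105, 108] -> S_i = 96 + 3*i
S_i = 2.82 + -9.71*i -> [2.82, -6.89, -16.6, -26.31, -36.02]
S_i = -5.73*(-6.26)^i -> [-5.73, 35.87, -224.54, 1405.65, -8799.38]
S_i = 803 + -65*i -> [803, 738, 673, 608, 543]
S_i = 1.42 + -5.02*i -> [1.42, -3.6, -8.62, -13.64, -18.66]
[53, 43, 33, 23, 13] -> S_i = 53 + -10*i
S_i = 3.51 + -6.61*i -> [3.51, -3.1, -9.71, -16.32, -22.93]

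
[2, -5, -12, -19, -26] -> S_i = 2 + -7*i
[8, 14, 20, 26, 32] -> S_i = 8 + 6*i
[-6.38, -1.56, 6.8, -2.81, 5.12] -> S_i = Random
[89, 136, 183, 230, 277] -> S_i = 89 + 47*i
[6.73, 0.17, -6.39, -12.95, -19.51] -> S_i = 6.73 + -6.56*i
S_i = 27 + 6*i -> [27, 33, 39, 45, 51]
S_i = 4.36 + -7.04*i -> [4.36, -2.68, -9.72, -16.76, -23.8]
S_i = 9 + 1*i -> [9, 10, 11, 12, 13]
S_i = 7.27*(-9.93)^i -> [7.27, -72.19, 716.86, -7118.4, 70685.67]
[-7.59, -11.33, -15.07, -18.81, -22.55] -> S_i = -7.59 + -3.74*i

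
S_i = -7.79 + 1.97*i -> [-7.79, -5.82, -3.85, -1.88, 0.09]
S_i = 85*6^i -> [85, 510, 3060, 18360, 110160]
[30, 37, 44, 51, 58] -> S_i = 30 + 7*i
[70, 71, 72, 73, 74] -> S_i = 70 + 1*i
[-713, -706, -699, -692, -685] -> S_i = -713 + 7*i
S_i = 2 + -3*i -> [2, -1, -4, -7, -10]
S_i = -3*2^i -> [-3, -6, -12, -24, -48]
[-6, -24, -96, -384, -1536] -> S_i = -6*4^i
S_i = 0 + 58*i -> [0, 58, 116, 174, 232]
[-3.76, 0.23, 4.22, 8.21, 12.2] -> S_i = -3.76 + 3.99*i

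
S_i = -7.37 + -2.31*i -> [-7.37, -9.68, -11.99, -14.3, -16.61]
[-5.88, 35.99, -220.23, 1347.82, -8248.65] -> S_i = -5.88*(-6.12)^i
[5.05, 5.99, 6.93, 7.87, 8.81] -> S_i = 5.05 + 0.94*i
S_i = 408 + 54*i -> [408, 462, 516, 570, 624]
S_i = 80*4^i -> [80, 320, 1280, 5120, 20480]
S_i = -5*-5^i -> [-5, 25, -125, 625, -3125]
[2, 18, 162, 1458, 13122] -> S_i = 2*9^i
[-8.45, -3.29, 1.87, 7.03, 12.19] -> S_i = -8.45 + 5.16*i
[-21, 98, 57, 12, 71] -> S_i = Random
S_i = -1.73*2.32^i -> [-1.73, -4.01, -9.31, -21.6, -50.12]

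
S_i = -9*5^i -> [-9, -45, -225, -1125, -5625]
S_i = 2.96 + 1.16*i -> [2.96, 4.12, 5.28, 6.44, 7.6]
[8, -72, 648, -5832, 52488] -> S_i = 8*-9^i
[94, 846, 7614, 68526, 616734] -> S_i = 94*9^i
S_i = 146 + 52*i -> [146, 198, 250, 302, 354]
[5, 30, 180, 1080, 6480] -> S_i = 5*6^i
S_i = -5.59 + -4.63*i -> [-5.59, -10.22, -14.85, -19.48, -24.11]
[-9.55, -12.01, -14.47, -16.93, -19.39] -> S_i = -9.55 + -2.46*i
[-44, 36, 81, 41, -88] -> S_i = Random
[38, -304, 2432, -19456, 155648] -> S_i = 38*-8^i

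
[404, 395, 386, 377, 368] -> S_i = 404 + -9*i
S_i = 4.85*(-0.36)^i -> [4.85, -1.75, 0.63, -0.23, 0.08]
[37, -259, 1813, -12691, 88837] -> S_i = 37*-7^i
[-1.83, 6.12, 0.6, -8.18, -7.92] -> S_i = Random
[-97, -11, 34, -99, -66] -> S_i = Random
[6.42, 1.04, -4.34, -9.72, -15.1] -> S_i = 6.42 + -5.38*i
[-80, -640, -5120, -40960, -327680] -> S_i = -80*8^i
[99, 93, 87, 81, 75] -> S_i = 99 + -6*i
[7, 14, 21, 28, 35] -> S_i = 7 + 7*i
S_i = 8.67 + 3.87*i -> [8.67, 12.54, 16.41, 20.28, 24.15]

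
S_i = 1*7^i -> [1, 7, 49, 343, 2401]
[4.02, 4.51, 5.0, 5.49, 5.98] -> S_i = 4.02 + 0.49*i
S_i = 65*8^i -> [65, 520, 4160, 33280, 266240]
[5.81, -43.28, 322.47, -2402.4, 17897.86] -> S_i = 5.81*(-7.45)^i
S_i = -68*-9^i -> [-68, 612, -5508, 49572, -446148]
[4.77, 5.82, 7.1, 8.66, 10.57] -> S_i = 4.77*1.22^i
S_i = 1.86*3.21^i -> [1.86, 5.97, 19.17, 61.52, 197.48]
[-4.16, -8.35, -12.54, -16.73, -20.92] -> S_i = -4.16 + -4.19*i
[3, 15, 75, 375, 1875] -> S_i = 3*5^i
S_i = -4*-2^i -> [-4, 8, -16, 32, -64]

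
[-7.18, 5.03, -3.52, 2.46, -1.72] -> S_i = -7.18*(-0.70)^i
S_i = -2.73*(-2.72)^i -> [-2.73, 7.43, -20.2, 54.94, -149.43]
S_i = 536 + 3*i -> [536, 539, 542, 545, 548]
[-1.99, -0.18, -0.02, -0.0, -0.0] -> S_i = -1.99*0.09^i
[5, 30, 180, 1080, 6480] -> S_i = 5*6^i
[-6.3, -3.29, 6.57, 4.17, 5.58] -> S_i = Random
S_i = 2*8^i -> [2, 16, 128, 1024, 8192]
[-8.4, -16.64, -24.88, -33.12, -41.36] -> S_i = -8.40 + -8.24*i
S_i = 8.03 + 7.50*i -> [8.03, 15.53, 23.03, 30.53, 38.03]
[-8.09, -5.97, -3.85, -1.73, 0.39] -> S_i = -8.09 + 2.12*i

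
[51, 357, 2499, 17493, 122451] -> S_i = 51*7^i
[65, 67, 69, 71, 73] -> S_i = 65 + 2*i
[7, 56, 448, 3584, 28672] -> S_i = 7*8^i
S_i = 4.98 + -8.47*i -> [4.98, -3.49, -11.96, -20.43, -28.9]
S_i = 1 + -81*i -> [1, -80, -161, -242, -323]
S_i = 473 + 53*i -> [473, 526, 579, 632, 685]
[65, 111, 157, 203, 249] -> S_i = 65 + 46*i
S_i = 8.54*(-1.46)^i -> [8.54, -12.47, 18.2, -26.58, 38.8]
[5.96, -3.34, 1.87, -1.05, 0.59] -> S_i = 5.96*(-0.56)^i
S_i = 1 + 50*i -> [1, 51, 101, 151, 201]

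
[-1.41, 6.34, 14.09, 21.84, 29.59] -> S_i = -1.41 + 7.75*i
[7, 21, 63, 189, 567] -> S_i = 7*3^i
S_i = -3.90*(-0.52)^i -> [-3.9, 2.03, -1.05, 0.55, -0.29]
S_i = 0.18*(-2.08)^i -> [0.18, -0.37, 0.78, -1.62, 3.37]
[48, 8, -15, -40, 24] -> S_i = Random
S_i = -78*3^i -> [-78, -234, -702, -2106, -6318]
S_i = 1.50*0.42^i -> [1.5, 0.63, 0.26, 0.11, 0.05]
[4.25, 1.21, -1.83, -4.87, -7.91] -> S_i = 4.25 + -3.04*i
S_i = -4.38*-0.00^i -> [-4.38, 0.0, -0.0, 0.0, -0.0]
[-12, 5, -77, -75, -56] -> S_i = Random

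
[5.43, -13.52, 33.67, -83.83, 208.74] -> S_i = 5.43*(-2.49)^i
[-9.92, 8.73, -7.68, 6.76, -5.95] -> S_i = -9.92*(-0.88)^i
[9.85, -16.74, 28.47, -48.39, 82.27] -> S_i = 9.85*(-1.70)^i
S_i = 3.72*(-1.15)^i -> [3.72, -4.28, 4.92, -5.66, 6.51]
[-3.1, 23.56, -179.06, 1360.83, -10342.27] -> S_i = -3.10*(-7.60)^i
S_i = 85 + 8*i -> [85, 93, 101, 109, 117]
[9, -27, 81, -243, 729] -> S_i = 9*-3^i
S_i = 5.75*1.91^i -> [5.75, 10.98, 20.98, 40.07, 76.52]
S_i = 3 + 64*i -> [3, 67, 131, 195, 259]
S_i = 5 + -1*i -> [5, 4, 3, 2, 1]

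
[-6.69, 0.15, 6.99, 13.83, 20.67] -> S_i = -6.69 + 6.84*i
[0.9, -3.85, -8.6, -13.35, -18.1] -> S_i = 0.90 + -4.75*i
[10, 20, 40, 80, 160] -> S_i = 10*2^i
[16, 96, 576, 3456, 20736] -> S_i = 16*6^i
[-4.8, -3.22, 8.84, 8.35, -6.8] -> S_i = Random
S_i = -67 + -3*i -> [-67, -70, -73, -76, -79]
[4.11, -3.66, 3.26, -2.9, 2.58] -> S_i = 4.11*(-0.89)^i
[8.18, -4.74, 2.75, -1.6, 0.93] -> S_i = 8.18*(-0.58)^i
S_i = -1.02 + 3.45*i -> [-1.02, 2.43, 5.88, 9.33, 12.78]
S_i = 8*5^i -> [8, 40, 200, 1000, 5000]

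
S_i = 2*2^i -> [2, 4, 8, 16, 32]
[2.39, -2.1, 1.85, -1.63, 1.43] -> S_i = 2.39*(-0.88)^i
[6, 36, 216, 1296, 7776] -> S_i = 6*6^i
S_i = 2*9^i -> [2, 18, 162, 1458, 13122]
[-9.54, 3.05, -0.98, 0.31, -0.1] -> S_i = -9.54*(-0.32)^i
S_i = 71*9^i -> [71, 639, 5751, 51759, 465831]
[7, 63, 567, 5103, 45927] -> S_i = 7*9^i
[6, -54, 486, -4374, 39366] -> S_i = 6*-9^i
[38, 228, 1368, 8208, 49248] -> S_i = 38*6^i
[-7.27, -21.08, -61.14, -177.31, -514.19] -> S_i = -7.27*2.90^i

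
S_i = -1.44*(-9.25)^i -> [-1.44, 13.32, -123.21, 1139.69, -10542.16]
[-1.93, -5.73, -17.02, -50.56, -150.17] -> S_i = -1.93*2.97^i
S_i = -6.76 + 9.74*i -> [-6.76, 2.98, 12.72, 22.46, 32.2]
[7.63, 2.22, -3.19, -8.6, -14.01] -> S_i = 7.63 + -5.41*i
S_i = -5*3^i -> [-5, -15, -45, -135, -405]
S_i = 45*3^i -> [45, 135, 405, 1215, 3645]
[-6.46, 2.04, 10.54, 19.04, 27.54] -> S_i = -6.46 + 8.50*i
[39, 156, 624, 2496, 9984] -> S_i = 39*4^i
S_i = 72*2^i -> [72, 144, 288, 576, 1152]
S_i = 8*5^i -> [8, 40, 200, 1000, 5000]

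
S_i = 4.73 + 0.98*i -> [4.73, 5.71, 6.69, 7.67, 8.65]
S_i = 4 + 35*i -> [4, 39, 74, 109, 144]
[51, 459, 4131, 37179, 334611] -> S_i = 51*9^i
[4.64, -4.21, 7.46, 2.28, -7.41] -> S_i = Random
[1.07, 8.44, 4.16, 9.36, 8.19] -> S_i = Random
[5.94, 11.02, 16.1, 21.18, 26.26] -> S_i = 5.94 + 5.08*i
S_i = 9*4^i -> [9, 36, 144, 576, 2304]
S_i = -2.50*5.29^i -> [-2.5, -13.22, -69.96, -370.09, -1957.77]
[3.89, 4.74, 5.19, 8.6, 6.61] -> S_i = Random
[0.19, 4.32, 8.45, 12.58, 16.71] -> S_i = 0.19 + 4.13*i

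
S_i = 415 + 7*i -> [415, 422, 429, 436, 443]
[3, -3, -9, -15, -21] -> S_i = 3 + -6*i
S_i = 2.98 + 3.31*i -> [2.98, 6.29, 9.6, 12.91, 16.22]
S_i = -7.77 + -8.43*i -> [-7.77, -16.2, -24.63, -33.06, -41.49]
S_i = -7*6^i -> [-7, -42, -252, -1512, -9072]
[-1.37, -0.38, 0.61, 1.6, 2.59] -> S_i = -1.37 + 0.99*i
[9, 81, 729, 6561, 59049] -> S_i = 9*9^i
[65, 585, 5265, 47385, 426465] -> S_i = 65*9^i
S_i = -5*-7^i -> [-5, 35, -245, 1715, -12005]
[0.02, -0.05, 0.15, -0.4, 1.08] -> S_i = 0.02*(-2.71)^i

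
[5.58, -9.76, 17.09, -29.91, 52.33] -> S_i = 5.58*(-1.75)^i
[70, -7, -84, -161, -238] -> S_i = 70 + -77*i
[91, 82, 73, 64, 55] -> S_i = 91 + -9*i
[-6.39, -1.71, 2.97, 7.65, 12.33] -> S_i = -6.39 + 4.68*i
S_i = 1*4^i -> [1, 4, 16, 64, 256]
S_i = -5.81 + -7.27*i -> [-5.81, -13.08, -20.35, -27.62, -34.89]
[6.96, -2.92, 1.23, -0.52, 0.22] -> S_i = 6.96*(-0.42)^i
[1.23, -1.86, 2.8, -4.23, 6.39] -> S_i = 1.23*(-1.51)^i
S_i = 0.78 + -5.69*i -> [0.78, -4.91, -10.6, -16.29, -21.98]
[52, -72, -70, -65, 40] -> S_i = Random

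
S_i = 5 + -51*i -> [5, -46, -97, -148, -199]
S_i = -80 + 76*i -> [-80, -4, 72, 148, 224]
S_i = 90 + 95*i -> [90, 185, 280, 375, 470]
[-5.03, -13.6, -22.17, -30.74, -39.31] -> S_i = -5.03 + -8.57*i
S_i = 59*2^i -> [59, 118, 236, 472, 944]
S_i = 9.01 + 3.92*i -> [9.01, 12.93, 16.85, 20.77, 24.69]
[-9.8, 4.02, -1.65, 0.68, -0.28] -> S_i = -9.80*(-0.41)^i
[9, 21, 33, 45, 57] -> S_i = 9 + 12*i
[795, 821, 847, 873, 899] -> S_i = 795 + 26*i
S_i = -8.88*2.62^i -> [-8.88, -23.27, -60.96, -159.7, -418.43]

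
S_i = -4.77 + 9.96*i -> [-4.77, 5.19, 15.15, 25.11, 35.07]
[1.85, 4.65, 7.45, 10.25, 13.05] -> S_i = 1.85 + 2.80*i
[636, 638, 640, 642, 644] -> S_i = 636 + 2*i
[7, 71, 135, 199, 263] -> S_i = 7 + 64*i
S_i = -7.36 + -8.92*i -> [-7.36, -16.28, -25.2, -34.12, -43.04]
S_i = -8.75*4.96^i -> [-8.75, -43.4, -215.26, -1067.71, -5295.84]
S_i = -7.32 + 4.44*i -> [-7.32, -2.88, 1.56, 6.0, 10.44]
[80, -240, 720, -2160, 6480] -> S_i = 80*-3^i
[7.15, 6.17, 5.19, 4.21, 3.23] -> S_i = 7.15 + -0.98*i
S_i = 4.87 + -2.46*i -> [4.87, 2.41, -0.05, -2.51, -4.97]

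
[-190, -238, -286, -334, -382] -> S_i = -190 + -48*i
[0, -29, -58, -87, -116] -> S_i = 0 + -29*i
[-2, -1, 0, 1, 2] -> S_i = -2 + 1*i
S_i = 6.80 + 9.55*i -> [6.8, 16.35, 25.9, 35.45, 45.0]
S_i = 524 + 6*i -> [524, 530, 536, 542, 548]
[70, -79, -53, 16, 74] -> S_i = Random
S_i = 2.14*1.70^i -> [2.14, 3.64, 6.18, 10.51, 17.87]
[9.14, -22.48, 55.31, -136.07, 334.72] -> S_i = 9.14*(-2.46)^i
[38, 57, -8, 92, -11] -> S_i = Random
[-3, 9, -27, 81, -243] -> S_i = -3*-3^i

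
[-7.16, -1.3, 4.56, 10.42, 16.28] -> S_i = -7.16 + 5.86*i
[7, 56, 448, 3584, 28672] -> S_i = 7*8^i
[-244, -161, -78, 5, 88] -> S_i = -244 + 83*i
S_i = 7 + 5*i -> [7, 12, 17, 22, 27]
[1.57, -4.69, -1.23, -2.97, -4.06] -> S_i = Random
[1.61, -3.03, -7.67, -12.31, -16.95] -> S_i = 1.61 + -4.64*i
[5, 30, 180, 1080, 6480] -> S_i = 5*6^i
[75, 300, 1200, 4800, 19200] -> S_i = 75*4^i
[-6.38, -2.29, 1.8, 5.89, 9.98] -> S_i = -6.38 + 4.09*i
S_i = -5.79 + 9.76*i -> [-5.79, 3.97, 13.73, 23.49, 33.25]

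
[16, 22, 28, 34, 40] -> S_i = 16 + 6*i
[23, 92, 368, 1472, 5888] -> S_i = 23*4^i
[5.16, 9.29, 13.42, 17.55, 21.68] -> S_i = 5.16 + 4.13*i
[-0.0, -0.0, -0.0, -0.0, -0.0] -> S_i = -0.00*1.09^i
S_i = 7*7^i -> [7, 49, 343, 2401, 16807]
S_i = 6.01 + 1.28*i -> [6.01, 7.29, 8.57, 9.85, 11.13]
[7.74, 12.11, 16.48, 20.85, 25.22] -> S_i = 7.74 + 4.37*i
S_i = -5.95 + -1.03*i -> [-5.95, -6.98, -8.01, -9.04, -10.07]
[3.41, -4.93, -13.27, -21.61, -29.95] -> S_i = 3.41 + -8.34*i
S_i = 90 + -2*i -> [90, 88, 86, 84, 82]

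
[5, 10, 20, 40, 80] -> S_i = 5*2^i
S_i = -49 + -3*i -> [-49, -52, -55, -58, -61]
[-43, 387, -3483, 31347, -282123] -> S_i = -43*-9^i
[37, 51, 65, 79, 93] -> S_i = 37 + 14*i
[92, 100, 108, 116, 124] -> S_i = 92 + 8*i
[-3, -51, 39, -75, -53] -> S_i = Random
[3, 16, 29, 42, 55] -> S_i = 3 + 13*i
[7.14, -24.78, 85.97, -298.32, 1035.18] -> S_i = 7.14*(-3.47)^i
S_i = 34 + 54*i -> [34, 88, 142, 196, 250]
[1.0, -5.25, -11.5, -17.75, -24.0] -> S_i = 1.00 + -6.25*i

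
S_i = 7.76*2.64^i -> [7.76, 20.49, 54.08, 142.78, 376.94]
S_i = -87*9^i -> [-87, -783, -7047, -63423, -570807]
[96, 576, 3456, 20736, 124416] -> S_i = 96*6^i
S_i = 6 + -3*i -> [6, 3, 0, -3, -6]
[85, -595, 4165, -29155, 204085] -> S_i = 85*-7^i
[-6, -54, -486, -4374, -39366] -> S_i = -6*9^i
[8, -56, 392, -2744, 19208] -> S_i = 8*-7^i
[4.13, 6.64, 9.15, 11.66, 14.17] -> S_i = 4.13 + 2.51*i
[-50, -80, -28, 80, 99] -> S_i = Random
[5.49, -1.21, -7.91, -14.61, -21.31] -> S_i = 5.49 + -6.70*i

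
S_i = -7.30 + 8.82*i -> [-7.3, 1.52, 10.34, 19.16, 27.98]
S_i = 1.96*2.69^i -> [1.96, 5.27, 14.18, 38.15, 102.63]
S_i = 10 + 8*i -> [10, 18, 26, 34, 42]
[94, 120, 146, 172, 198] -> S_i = 94 + 26*i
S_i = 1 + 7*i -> [1, 8, 15, 22, 29]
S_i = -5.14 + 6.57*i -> [-5.14, 1.43, 8.0, 14.57, 21.14]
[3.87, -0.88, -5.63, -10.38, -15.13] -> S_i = 3.87 + -4.75*i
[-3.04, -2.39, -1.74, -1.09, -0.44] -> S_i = -3.04 + 0.65*i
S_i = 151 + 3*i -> [151, 154, 157, 160, 163]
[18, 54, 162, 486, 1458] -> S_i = 18*3^i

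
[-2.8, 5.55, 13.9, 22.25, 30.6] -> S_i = -2.80 + 8.35*i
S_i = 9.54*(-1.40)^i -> [9.54, -13.36, 18.7, -26.18, 36.65]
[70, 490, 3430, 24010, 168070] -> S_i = 70*7^i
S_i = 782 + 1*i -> [782, 783, 784, 785, 786]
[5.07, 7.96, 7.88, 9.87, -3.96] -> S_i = Random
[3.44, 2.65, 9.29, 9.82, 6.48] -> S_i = Random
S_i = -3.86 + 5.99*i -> [-3.86, 2.13, 8.12, 14.11, 20.1]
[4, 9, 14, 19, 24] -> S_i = 4 + 5*i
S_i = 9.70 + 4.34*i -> [9.7, 14.04, 18.38, 22.72, 27.06]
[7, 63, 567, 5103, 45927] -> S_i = 7*9^i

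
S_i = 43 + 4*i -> [43, 47, 51, 55, 59]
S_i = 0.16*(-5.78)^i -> [0.16, -0.92, 5.35, -30.9, 178.58]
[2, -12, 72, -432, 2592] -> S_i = 2*-6^i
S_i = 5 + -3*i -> [5, 2, -1, -4, -7]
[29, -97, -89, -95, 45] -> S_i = Random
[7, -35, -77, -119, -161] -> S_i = 7 + -42*i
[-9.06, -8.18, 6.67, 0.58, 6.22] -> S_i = Random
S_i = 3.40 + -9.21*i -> [3.4, -5.81, -15.02, -24.23, -33.44]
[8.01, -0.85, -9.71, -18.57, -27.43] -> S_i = 8.01 + -8.86*i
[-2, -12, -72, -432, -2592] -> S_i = -2*6^i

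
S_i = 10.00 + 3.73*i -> [10.0, 13.73, 17.46, 21.19, 24.92]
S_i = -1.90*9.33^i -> [-1.9, -17.73, -165.39, -1543.12, -14397.27]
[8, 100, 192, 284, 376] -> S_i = 8 + 92*i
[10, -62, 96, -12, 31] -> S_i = Random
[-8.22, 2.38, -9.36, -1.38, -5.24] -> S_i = Random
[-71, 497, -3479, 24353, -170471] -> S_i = -71*-7^i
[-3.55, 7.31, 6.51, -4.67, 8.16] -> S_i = Random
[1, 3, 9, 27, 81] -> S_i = 1*3^i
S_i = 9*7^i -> [9, 63, 441, 3087, 21609]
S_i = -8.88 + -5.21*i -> [-8.88, -14.09, -19.3, -24.51, -29.72]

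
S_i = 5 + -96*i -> [5, -91, -187, -283, -379]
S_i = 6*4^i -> [6, 24, 96, 384, 1536]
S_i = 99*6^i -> [99, 594, 3564, 21384, 128304]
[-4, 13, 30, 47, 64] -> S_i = -4 + 17*i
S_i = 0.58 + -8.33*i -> [0.58, -7.75, -16.08, -24.41, -32.74]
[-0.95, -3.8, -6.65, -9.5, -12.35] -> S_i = -0.95 + -2.85*i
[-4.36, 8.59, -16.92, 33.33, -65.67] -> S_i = -4.36*(-1.97)^i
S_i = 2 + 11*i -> [2, 13, 24, 35, 46]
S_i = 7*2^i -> [7, 14, 28, 56, 112]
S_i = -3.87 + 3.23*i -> [-3.87, -0.64, 2.59, 5.82, 9.05]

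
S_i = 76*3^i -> [76, 228, 684, 2052, 6156]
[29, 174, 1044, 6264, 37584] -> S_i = 29*6^i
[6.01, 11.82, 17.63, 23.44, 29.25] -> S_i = 6.01 + 5.81*i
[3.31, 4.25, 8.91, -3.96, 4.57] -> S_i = Random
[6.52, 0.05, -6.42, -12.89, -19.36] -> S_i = 6.52 + -6.47*i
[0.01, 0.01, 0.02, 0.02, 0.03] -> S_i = 0.01*1.28^i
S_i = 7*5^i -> [7, 35, 175, 875, 4375]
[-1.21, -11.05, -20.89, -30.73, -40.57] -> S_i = -1.21 + -9.84*i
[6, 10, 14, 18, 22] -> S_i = 6 + 4*i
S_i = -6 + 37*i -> [-6, 31, 68, 105, 142]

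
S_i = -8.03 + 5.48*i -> [-8.03, -2.55, 2.93, 8.41, 13.89]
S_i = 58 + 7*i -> [58, 65, 72, 79, 86]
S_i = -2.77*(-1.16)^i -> [-2.77, 3.21, -3.73, 4.32, -5.02]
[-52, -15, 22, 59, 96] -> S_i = -52 + 37*i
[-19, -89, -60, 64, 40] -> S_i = Random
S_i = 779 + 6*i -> [779, 785, 791, 797, 803]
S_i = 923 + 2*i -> [923, 925, 927, 929, 931]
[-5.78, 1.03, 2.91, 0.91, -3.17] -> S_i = Random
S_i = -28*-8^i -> [-28, 224, -1792, 14336, -114688]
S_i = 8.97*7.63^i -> [8.97, 68.44, 522.21, 3984.43, 30401.19]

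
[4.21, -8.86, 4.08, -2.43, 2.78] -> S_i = Random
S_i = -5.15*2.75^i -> [-5.15, -14.16, -38.95, -107.1, -294.54]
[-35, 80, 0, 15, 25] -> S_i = Random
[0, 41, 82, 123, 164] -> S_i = 0 + 41*i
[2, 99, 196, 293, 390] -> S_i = 2 + 97*i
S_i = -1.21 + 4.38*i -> [-1.21, 3.17, 7.55, 11.93, 16.31]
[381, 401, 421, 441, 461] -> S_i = 381 + 20*i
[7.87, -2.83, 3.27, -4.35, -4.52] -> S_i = Random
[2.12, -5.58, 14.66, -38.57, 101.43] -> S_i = 2.12*(-2.63)^i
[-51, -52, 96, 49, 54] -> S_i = Random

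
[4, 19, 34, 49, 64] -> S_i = 4 + 15*i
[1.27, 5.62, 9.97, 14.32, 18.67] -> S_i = 1.27 + 4.35*i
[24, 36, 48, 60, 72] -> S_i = 24 + 12*i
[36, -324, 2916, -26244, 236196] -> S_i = 36*-9^i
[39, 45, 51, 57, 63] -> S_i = 39 + 6*i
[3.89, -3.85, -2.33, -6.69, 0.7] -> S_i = Random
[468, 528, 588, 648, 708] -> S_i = 468 + 60*i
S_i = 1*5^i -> [1, 5, 25, 125, 625]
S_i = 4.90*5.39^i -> [4.9, 26.41, 142.36, 767.3, 4135.72]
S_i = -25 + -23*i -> [-25, -48, -71, -94, -117]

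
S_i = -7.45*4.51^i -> [-7.45, -33.6, -151.53, -683.42, -3082.21]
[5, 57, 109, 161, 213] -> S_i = 5 + 52*i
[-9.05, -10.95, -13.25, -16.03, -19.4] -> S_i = -9.05*1.21^i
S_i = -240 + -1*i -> [-240, -241, -242, -243, -244]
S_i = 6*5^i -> [6, 30, 150, 750, 3750]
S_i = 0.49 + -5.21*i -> [0.49, -4.72, -9.93, -15.14, -20.35]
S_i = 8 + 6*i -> [8, 14, 20, 26, 32]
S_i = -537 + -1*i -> [-537, -538, -539, -540, -541]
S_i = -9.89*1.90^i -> [-9.89, -18.79, -35.7, -67.84, -128.89]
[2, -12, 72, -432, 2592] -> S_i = 2*-6^i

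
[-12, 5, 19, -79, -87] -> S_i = Random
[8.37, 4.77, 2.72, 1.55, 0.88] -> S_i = 8.37*0.57^i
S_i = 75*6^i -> [75, 450, 2700, 16200, 97200]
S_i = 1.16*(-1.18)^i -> [1.16, -1.37, 1.62, -1.91, 2.25]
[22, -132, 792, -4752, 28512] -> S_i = 22*-6^i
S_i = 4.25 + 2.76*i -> [4.25, 7.01, 9.77, 12.53, 15.29]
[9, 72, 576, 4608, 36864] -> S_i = 9*8^i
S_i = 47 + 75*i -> [47, 122, 197, 272, 347]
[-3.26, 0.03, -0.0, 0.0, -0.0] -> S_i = -3.26*(-0.01)^i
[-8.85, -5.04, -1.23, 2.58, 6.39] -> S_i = -8.85 + 3.81*i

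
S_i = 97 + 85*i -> [97, 182, 267, 352, 437]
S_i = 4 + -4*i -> [4, 0, -4, -8, -12]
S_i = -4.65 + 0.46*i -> [-4.65, -4.19, -3.73, -3.27, -2.81]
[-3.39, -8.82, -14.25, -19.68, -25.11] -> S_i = -3.39 + -5.43*i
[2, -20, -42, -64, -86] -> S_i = 2 + -22*i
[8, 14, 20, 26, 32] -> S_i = 8 + 6*i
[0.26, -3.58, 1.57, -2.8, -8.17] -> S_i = Random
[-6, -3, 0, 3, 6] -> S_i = -6 + 3*i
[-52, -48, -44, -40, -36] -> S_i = -52 + 4*i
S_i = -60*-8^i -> [-60, 480, -3840, 30720, -245760]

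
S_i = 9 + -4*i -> [9, 5, 1, -3, -7]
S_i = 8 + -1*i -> [8, 7, 6, 5, 4]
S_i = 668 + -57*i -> [668, 611, 554, 497, 440]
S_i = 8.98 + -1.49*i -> [8.98, 7.49, 6.0, 4.51, 3.02]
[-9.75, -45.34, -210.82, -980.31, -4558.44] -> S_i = -9.75*4.65^i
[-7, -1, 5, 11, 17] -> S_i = -7 + 6*i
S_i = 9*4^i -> [9, 36, 144, 576, 2304]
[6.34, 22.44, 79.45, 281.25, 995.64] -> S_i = 6.34*3.54^i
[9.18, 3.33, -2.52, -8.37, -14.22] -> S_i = 9.18 + -5.85*i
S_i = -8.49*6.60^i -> [-8.49, -56.03, -369.82, -2440.84, -16109.55]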